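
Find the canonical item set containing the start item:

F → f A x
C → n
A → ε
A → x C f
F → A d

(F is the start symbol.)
First, augment the grammar with F' → F
I₀ = CLOSURE({ [F' → . F] }):
  [F' → . F] has the dot before F: add [F → . f A x], [F → . A d]
  [F → . A d] has the dot before A: add [A → .], [A → . x C f]
No further items can be added.

I₀ = { [A → . x C f], [A → .], [F → . A d], [F → . f A x], [F' → . F] }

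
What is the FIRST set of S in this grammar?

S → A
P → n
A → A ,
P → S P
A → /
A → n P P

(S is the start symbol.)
{ '/', 'n' }

To compute FIRST(S), examine every production with S on the left-hand side, reading each right-hand side left to right until a non-nullable symbol is reached.

FIRST sets of the other non-terminals involved (by the same procedure, iterated to a fixed point):
  FIRST(A) = { '/', 'n' }

From S → A:
  - A is a non-terminal: add FIRST(A) \ {ε} = { '/', 'n' }
    A is not nullable, so stop

Collecting: FIRST(S) = { '/', 'n' }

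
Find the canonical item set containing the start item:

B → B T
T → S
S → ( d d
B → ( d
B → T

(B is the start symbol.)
{ [B → . ( d], [B → . B T], [B → . T], [B' → . B], [S → . ( d d], [T → . S] }

First, augment the grammar with B' → B
I₀ = CLOSURE({ [B' → . B] }):
  [B' → . B] has the dot before B: add [B → . B T], [B → . ( d], [B → . T]
  [B → . T] has the dot before T: add [T → . S]
  [T → . S] has the dot before S: add [S → . ( d d]
No further items can be added.

I₀ = { [B → . ( d], [B → . B T], [B → . T], [B' → . B], [S → . ( d d], [T → . S] }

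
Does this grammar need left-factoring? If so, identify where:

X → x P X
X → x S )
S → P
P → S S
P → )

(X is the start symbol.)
Left-factoring is needed when two productions for the same non-terminal
share a common prefix on the right-hand side.

Productions for X:
  X → x P X
  X → x S )
Productions for P:
  P → S S
  P → )

Found common prefix 'x' in productions for X

Answer: Yes, X has productions with common prefix 'x'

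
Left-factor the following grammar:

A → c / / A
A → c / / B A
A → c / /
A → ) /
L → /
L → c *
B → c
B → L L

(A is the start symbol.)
Left-factoring transforms A → αβ₁ | αβ₂ into A → αA' and A' → β₁ | β₂
(α is the longest common prefix among the alternatives). Repeat until
no nonterminal has two alternatives with a common prefix.

Round 1: A has alternatives sharing prefix 'c / /'. Introduce A': A → c / / A'
  Add: A' → A
  Add: A' → B A
  Add: A' → ε

No remaining common prefixes — done.

Resulting grammar:
A → c / / A'
A' → A
A' → B A
A' → ε
A → ) /
L → /
L → c *
B → c
B → L L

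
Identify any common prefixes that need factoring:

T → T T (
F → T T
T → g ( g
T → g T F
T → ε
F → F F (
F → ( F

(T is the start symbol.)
Left-factoring is needed when two productions for the same non-terminal
share a common prefix on the right-hand side.

Productions for T:
  T → T T (
  T → g ( g
  T → g T F
  T → ε
Productions for F:
  F → T T
  F → F F (
  F → ( F

Found common prefix 'g' in productions for T

Answer: Yes, T has productions with common prefix 'g'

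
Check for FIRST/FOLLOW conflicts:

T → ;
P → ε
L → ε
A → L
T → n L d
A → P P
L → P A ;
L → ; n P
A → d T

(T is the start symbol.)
Nullable non-terminals: A, L, P.
FIRST sets used below: FIRST(L) = { ';', 'd', ε }, FIRST(P) = { ε }, FIRST(A) = { ';', 'd', ε }

A: nullable alternative(s) A → L, A → P P; FOLLOW(A) = { ';' }
  A → L: FIRST \ {ε} = { ';', 'd' } — overlaps FOLLOW(A) on { ';' }: CONFLICT
  A → P P: FIRST \ {ε} = { } — disjoint from FOLLOW(A)
  A → d T: FIRST \ {ε} = { 'd' } — disjoint from FOLLOW(A)

L: nullable alternative(s) L → ε; FOLLOW(L) = { ';', 'd' }
  L → ε: FIRST \ {ε} = { } — this is the only nullable alternative, skip
  L → P A ;: FIRST \ {ε} = { ';', 'd' } — overlaps FOLLOW(L) on { ';', 'd' }: CONFLICT
  L → ; n P: FIRST \ {ε} = { ';' } — overlaps FOLLOW(L) on { ';' }: CONFLICT
P has a nullable alternative but only one production, so nothing to check.

T has no nullable alternative, so no FIRST/FOLLOW check is needed there.

So the grammar has 3 FIRST/FOLLOW conflicts (marked CONFLICT above).

Answer: Yes. L → P A ';' with FOLLOW(L) on { ';', 'd' }; L → ';' n P with FOLLOW(L) on { ';' }; A → L with FOLLOW(A) on { ';' }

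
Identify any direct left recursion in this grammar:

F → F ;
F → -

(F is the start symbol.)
Direct left recursion occurs when N → N α for some non-terminal N (the right-hand side begins with the left-hand side itself).

F → F ;: LEFT RECURSIVE (starts with F)
F → -: starts with '-'

The grammar has direct left recursion on: F.

Answer: Yes, F is left-recursive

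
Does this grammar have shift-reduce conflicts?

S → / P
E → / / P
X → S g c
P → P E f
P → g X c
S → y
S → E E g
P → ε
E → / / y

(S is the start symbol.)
Yes — I1: [P → .] vs [E → / . / P]; I8: [P → .] vs [E → / / . y]; I9: [E → / / P .] vs [E → . / / P]; I19: [S → / P .] vs [E → . / / P]

Augment with S' → S and build the canonical LR(0) collection (I0 = CLOSURE({[S' → . S]}), then GOTO on every symbol after a dot until no new states appear). It has 20 states:
  I0: { [E → . / / P], [E → . / / y], [S → . / P], [S → . E E g], [S → . y], [S' → . S] }  — shift
  I1: { [E → / . / P], [E → / . / y], [P → . P E f], [P → . g X c], [P → .], [S → / . P] }  — shift, reduce
  I2: { [E → . / / P], [E → . / / y], [S → E . E g] }  — shift
  I3: { [S' → S .] }  — accept
  I4: { [S → y .] }  — reduce
  I5: { [E → / . / P], [E → / . / y] }  — shift
  I6: { [S → E E . g] }  — shift
  I7: { [S → E E g .] }  — reduce
  I8: { [E → / / . P], [E → / / . y], [P → . P E f], [P → . g X c], [P → .] }  — shift, reduce
  I9: { [E → . / / P], [E → . / / y], [E → / / P .], [P → P . E f] }  — shift, reduce
  I10: { [E → . / / P], [E → . / / y], [P → g . X c], [S → . / P], [S → . E E g], [S → . y], [X → . S g c] }  — shift
  I11: { [E → / / y .] }  — reduce
  I12: { [X → S . g c] }  — shift
  I13: { [P → g X . c] }  — shift
  I14: { [P → g X c .] }  — reduce
  I15: { [X → S g . c] }  — shift
  I16: { [X → S g c .] }  — reduce
  I17: { [P → P E . f] }  — shift
  I18: { [P → P E f .] }  — reduce
  I19: { [E → . / / P], [E → . / / y], [P → P . E f], [S → / P .] }  — shift, reduce

I1 contains reduce item [P → .] and shift items [E → / . / P], [E → / . / y], [P → . g X c] — shift-reduce conflict.
I8 contains reduce item [P → .] and shift items [E → / / . y], [P → . g X c] — shift-reduce conflict.
I9 contains reduce item [E → / / P .] and shift items [E → . / / P], [E → . / / y] — shift-reduce conflict.
I19 contains reduce item [S → / P .] and shift items [E → . / / P], [E → . / / y] — shift-reduce conflict.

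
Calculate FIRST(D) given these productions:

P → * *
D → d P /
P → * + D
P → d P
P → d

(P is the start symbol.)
{ 'd' }

To compute FIRST(D), examine every production with D on the left-hand side, reading each right-hand side left to right until a non-nullable symbol is reached.

From D → d P /:
  - d is a terminal: add 'd' and stop

Collecting: FIRST(D) = { 'd' }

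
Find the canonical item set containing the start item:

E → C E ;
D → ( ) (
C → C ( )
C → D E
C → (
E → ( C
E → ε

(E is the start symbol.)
First, augment the grammar with E' → E
I₀ = CLOSURE({ [E' → . E] }):
  [E' → . E] has the dot before E: add [E → . C E ;], [E → . ( C], [E → .]
  [E → . C E ;] has the dot before C: add [C → . C ( )], [C → . D E], [C → . (]
  [C → . D E] has the dot before D: add [D → . ( ) (]
No further items can be added.

I₀ = { [C → . (], [C → . C ( )], [C → . D E], [D → . ( ) (], [E → . ( C], [E → . C E ;], [E → .], [E' → . E] }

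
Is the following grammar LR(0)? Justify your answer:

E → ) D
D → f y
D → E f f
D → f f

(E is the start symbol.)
A grammar is LR(0) if no state in the canonical LR(0) collection has:
  - both a shift item (dot before a terminal) and a complete item (shift-reduce conflict), or
  - two or more complete items (reduce-reduce conflict; the accept item [E' → E .] counts as a complete item here).

Augment with E' → E and build the canonical LR(0) collection (I0 = CLOSURE({[E' → . E]}), then GOTO on every symbol after a dot until no new states appear). It has 10 states:
  I0: { [E → . ) D], [E' → . E] }  — shift
  I1: { [D → . E f f], [D → . f f], [D → . f y], [E → ) . D], [E → . ) D] }  — shift
  I2: { [E' → E .] }  — accept
  I3: { [E → ) D .] }  — reduce
  I4: { [D → E . f f] }  — shift
  I5: { [D → f . f], [D → f . y] }  — shift
  I6: { [D → f f .] }  — reduce
  I7: { [D → f y .] }  — reduce
  I8: { [D → E f . f] }  — shift
  I9: { [D → E f f .] }  — reduce

Every state is either a pure shift/goto state or contains exactly one complete item and nothing to shift — no conflicts. The grammar is LR(0).

Answer: Yes, the grammar is LR(0)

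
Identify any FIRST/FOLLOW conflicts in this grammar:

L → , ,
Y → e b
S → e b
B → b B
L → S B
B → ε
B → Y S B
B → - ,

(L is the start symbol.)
No FIRST/FOLLOW conflicts.

A FIRST/FOLLOW conflict occurs when a non-terminal N has a nullable alternative N → β (β ⇒* ε) and another alternative N → α with FIRST(α) ∩ FOLLOW(N) ≠ ∅: on such a lookahead the parser cannot decide between expanding α and letting N vanish via β.

Nullable non-terminals: B.
FIRST sets used below: FIRST(Y) = { 'e' }

B: nullable alternative(s) B → ε; FOLLOW(B) = { $ }
  B → b B: FIRST \ {ε} = { 'b' } — disjoint from FOLLOW(B)
  B → ε: FIRST \ {ε} = { } — this is the only nullable alternative, skip
  B → Y S B: FIRST \ {ε} = { 'e' } — disjoint from FOLLOW(B)
  B → - ,: FIRST \ {ε} = { '-' } — disjoint from FOLLOW(B)

L, S, Y have no nullable alternative, so no FIRST/FOLLOW check is needed there.

No FIRST/FOLLOW conflicts found.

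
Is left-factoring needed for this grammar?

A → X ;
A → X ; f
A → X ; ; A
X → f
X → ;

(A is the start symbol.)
Yes, A has productions with common prefix 'X ;'

Left-factoring is needed when two productions for the same non-terminal
share a common prefix on the right-hand side.

Productions for A:
  A → X ;
  A → X ; f
  A → X ; ; A
Productions for X:
  X → f
  X → ;

Found common prefix 'X ;' in productions for A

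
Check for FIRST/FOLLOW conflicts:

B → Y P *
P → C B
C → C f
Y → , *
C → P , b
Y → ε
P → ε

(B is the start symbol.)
A FIRST/FOLLOW conflict occurs when a non-terminal N has a nullable alternative N → β (β ⇒* ε) and another alternative N → α with FIRST(α) ∩ FOLLOW(N) ≠ ∅: on such a lookahead the parser cannot decide between expanding α and letting N vanish via β.

Nullable non-terminals: P, Y.
FIRST sets used below: FIRST(C) = { ',' }

P: nullable alternative(s) P → ε; FOLLOW(P) = { '*', ',' }
  P → C B: FIRST \ {ε} = { ',' } — overlaps FOLLOW(P) on { ',' }: CONFLICT
  P → ε: FIRST \ {ε} = { } — this is the only nullable alternative, skip

Y: nullable alternative(s) Y → ε; FOLLOW(Y) = { '*', ',' }
  Y → , *: FIRST \ {ε} = { ',' } — overlaps FOLLOW(Y) on { ',' }: CONFLICT
  Y → ε: FIRST \ {ε} = { } — this is the only nullable alternative, skip

B, C have no nullable alternative, so no FIRST/FOLLOW check is needed there.

So the grammar has 2 FIRST/FOLLOW conflicts (marked CONFLICT above).

Answer: Yes. P → C B with FOLLOW(P) on { ',' }; Y → ',' '*' with FOLLOW(Y) on { ',' }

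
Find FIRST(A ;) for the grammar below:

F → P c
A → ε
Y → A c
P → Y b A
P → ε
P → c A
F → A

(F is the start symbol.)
{ ';' }

FIRST sets of the non-terminals involved (from the grammar, by fixed-point iteration):
  FIRST(A) = { ε }

To compute FIRST(A ;), process the symbols left to right:
Symbol A is a non-terminal. Add FIRST(A) \ {ε} = { }
A is nullable (ε ∈ FIRST(A)), continue to the next symbol.
Symbol ; is a terminal. Add ';' and stop.
FIRST(A ;) = { ';' }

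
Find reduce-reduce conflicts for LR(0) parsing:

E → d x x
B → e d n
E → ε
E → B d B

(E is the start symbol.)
No reduce-reduce conflicts

A reduce-reduce conflict occurs when an LR(0) state has two complete items [A → α .] and [B → β .] — both call for a reduction, and with no lookahead the parser cannot choose between them.

Augment with E' → E and build the canonical LR(0) collection (I0 = CLOSURE({[E' → . E]}), then GOTO on every symbol after a dot until no new states appear). It has 11 states:
  I0: { [B → . e d n], [E → . B d B], [E → . d x x], [E → .], [E' → . E] }  — shift, reduce
  I1: { [E → B . d B] }  — shift
  I2: { [E' → E .] }  — accept
  I3: { [E → d . x x] }  — shift
  I4: { [B → e . d n] }  — shift
  I5: { [B → e d . n] }  — shift
  I6: { [B → e d n .] }  — reduce
  I7: { [E → d x . x] }  — shift
  I8: { [E → d x x .] }  — reduce
  I9: { [B → . e d n], [E → B d . B] }  — shift
  I10: { [E → B d B .] }  — reduce

No state contains more than one complete item.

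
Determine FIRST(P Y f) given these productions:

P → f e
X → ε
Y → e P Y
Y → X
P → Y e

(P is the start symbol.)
{ 'e', 'f' }

FIRST sets of the non-terminals involved (from the grammar, by fixed-point iteration):
  FIRST(P) = { 'e', 'f' }

To compute FIRST(P Y f), process the symbols left to right:
Symbol P is a non-terminal. Add FIRST(P) \ {ε} = { 'e', 'f' }
P is not nullable (ε ∉ FIRST(P)), so stop here.
FIRST(P Y f) = { 'e', 'f' }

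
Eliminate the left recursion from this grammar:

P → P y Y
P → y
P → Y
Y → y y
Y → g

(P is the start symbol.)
P is directly left-recursive. The standard transformation for
  A → A α₁ | ... | A α_m | β₁ | ... | β_n
is
  A  → β₁ A' | ... | β_n A'
  A' → α₁ A' | ... | α_m A' | ε

P → y becomes P → y P'
P → Y becomes P → Y P'
P → P y Y becomes P' → y Y P'
Add P' → ε

Productions for other non-terminals are unchanged:
  Y → y y
  Y → g

Resulting grammar:
P → y P'
P → Y P'
P' → y Y P'
P' → ε
Y → y y
Y → g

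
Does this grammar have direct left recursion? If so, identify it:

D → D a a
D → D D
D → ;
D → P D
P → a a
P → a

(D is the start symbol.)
Yes, D is left-recursive

D → D a a: LEFT RECURSIVE (starts with D)
D → D D: LEFT RECURSIVE (starts with D)
D → ;: starts with ';'
D → P D: starts with P
P → a a: starts with a
P → a: starts with a

The grammar has direct left recursion on: D.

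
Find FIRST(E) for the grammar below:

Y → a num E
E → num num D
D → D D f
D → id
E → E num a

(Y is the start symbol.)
To compute FIRST(E), examine every production with E on the left-hand side, reading each right-hand side left to right until a non-nullable symbol is reached.

From E → num num D:
  - num is a terminal: add 'num' and stop
From E → E num a:
  - E is the symbol being defined: contributes nothing new
    E is not nullable, so stop

Collecting: FIRST(E) = { 'num' }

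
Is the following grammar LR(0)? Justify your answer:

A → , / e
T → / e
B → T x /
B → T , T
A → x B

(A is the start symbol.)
Yes, the grammar is LR(0)

Augment with A' → A and build the canonical LR(0) collection (I0 = CLOSURE({[A' → . A]}), then GOTO on every symbol after a dot until no new states appear). It has 14 states:
  I0: { [A → . , / e], [A → . x B], [A' → . A] }  — shift
  I1: { [A → , . / e] }  — shift
  I2: { [A' → A .] }  — accept
  I3: { [A → x . B], [B → . T , T], [B → . T x /], [T → . / e] }  — shift
  I4: { [T → / . e] }  — shift
  I5: { [A → x B .] }  — reduce
  I6: { [B → T . , T], [B → T . x /] }  — shift
  I7: { [B → T , . T], [T → . / e] }  — shift
  I8: { [B → T x . /] }  — shift
  I9: { [B → T x / .] }  — reduce
  I10: { [B → T , T .] }  — reduce
  I11: { [T → / e .] }  — reduce
  I12: { [A → , / . e] }  — shift
  I13: { [A → , / e .] }  — reduce

Every state is either a pure shift/goto state or contains exactly one complete item and nothing to shift — no conflicts. The grammar is LR(0).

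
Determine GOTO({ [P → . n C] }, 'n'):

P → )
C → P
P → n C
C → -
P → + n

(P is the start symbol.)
GOTO(I, 'n') = CLOSURE({ [A → αX.β] : [A → α.Xβ] ∈ I, X = 'n' })

Items with dot before 'n', with the dot advanced:
  [P → . n C] → [P → n . C]
Closure of the advanced items:
  [P → n . C] has the dot before C: add [C → . P], [C → . -]
  [C → . P] has the dot before P: add [P → . )], [P → . n C], [P → . + n]

GOTO = { [C → . -], [C → . P], [P → . )], [P → . + n], [P → . n C], [P → n . C] }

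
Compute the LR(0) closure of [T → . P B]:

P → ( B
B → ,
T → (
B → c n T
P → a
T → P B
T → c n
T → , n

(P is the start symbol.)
Start with: [T → . P B]
  [T → . P B] has the dot before P: add [P → . ( B], [P → . a]
No further items can be added.

CLOSURE = { [P → . ( B], [P → . a], [T → . P B] }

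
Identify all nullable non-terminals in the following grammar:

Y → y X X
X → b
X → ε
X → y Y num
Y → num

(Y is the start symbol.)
A non-terminal is nullable if it can derive ε (the empty string): either it has an ε-production, or it has a production whose right-hand side consists entirely of nullable non-terminals.

ε-productions: X → ε
So X is immediately nullable.
No further non-terminal can be added: every production for the remaining non-terminals contains a terminal or a non-nullable non-terminal.
Nullable = { 'X' }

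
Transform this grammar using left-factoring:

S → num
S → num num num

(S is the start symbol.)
S → num S'
S' → ε
S' → num num

Left-factoring transforms A → αβ₁ | αβ₂ into A → αA' and A' → β₁ | β₂
(α is the longest common prefix among the alternatives). Repeat until
no nonterminal has two alternatives with a common prefix.

Round 1: S has alternatives sharing prefix 'num'. Introduce S': S → num S'
  Add: S' → ε
  Add: S' → num num

No remaining common prefixes — done.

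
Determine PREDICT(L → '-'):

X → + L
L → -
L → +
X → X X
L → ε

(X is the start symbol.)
{ '-' }

PREDICT(L → '-') = (FIRST(RHS) \ {ε}) ∪ (FOLLOW(L) if ε ∈ FIRST(RHS), i.e. RHS ⇒* ε)
FIRST('-') = { '-' }
ε ∉ FIRST('-'), so FOLLOW(L) is not added.
PREDICT(L → '-') = { '-' }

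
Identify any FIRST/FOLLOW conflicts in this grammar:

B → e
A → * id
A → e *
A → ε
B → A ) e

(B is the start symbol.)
A FIRST/FOLLOW conflict occurs when a non-terminal N has a nullable alternative N → β (β ⇒* ε) and another alternative N → α with FIRST(α) ∩ FOLLOW(N) ≠ ∅: on such a lookahead the parser cannot decide between expanding α and letting N vanish via β.

Nullable non-terminals: A.

A: nullable alternative(s) A → ε; FOLLOW(A) = { ')' }
  A → * id: FIRST \ {ε} = { '*' } — disjoint from FOLLOW(A)
  A → e *: FIRST \ {ε} = { 'e' } — disjoint from FOLLOW(A)
  A → ε: FIRST \ {ε} = { } — this is the only nullable alternative, skip

B has no nullable alternative, so no FIRST/FOLLOW check is needed there.

No FIRST/FOLLOW conflicts found.

Answer: No FIRST/FOLLOW conflicts.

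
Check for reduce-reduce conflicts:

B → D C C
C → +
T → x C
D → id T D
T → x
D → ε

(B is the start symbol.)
No reduce-reduce conflicts

Augment with B' → B and build the canonical LR(0) collection (I0 = CLOSURE({[B' → . B]}), then GOTO on every symbol after a dot until no new states appear). It has 11 states:
  I0: { [B → . D C C], [B' → . B], [D → . id T D], [D → .] }  — shift, reduce
  I1: { [B' → B .] }  — accept
  I2: { [B → D . C C], [C → . +] }  — shift
  I3: { [D → id . T D], [T → . x C], [T → . x] }  — shift
  I4: { [D → . id T D], [D → .], [D → id T . D] }  — shift, reduce
  I5: { [C → . +], [T → x . C], [T → x .] }  — shift, reduce
  I6: { [C → + .] }  — reduce
  I7: { [T → x C .] }  — reduce
  I8: { [D → id T D .] }  — reduce
  I9: { [B → D C . C], [C → . +] }  — shift
  I10: { [B → D C C .] }  — reduce

No state contains more than one complete item.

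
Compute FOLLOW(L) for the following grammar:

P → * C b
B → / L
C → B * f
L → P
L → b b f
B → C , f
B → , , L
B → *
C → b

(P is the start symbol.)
{ '*' }

To compute FOLLOW(L), find every occurrence of L on a right-hand side N → α L β: add FIRST(β) \ {ε}, and if β is empty or nullable also add FOLLOW(N). Iterate to a fixed point.

In B → / L: L is at the end, add FOLLOW(B)
In B → , , L: L is at the end, add FOLLOW(B)

The FOLLOW sets referred to above (computed the same way, to a fixed point):
  FOLLOW(B) = { '*' }

Taking the union: FOLLOW(L) = { '*' }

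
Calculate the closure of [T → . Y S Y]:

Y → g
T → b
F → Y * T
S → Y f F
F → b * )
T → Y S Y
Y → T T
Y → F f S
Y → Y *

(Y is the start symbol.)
Start with: [T → . Y S Y]
  [T → . Y S Y] has the dot before Y: add [Y → . g], [Y → . T T], [Y → . F f S], [Y → . Y *]
  [Y → . T T] has the dot before T: add [T → . b]
  [Y → . F f S] has the dot before F: add [F → . Y * T], [F → . b * )]
No further items can be added.

CLOSURE = { [F → . Y * T], [F → . b * )], [T → . Y S Y], [T → . b], [Y → . F f S], [Y → . T T], [Y → . Y *], [Y → . g] }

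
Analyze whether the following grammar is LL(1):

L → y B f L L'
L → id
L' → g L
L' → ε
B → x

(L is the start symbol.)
A grammar is LL(1) if for each non-terminal N with multiple productions, the predict sets of those productions are pairwise disjoint, where PREDICT(N → α) = (FIRST(α) \ {ε}) ∪ (FOLLOW(N) if α ⇒* ε).

Relevant sets:
  FOLLOW(L') = { $, 'g' }

For L:
  PREDICT(L → y B f L L') = { 'y' }
  PREDICT(L → id) = { 'id' }
For L':
  PREDICT(L' → g L) = { 'g' }
  PREDICT(L' → ε) = { $, 'g' }
B has a single production, so nothing to check there.

Conflict found: Predict set conflict for L': { 'g' }
The grammar is NOT LL(1).

Answer: No. Predict set conflict for L': { 'g' }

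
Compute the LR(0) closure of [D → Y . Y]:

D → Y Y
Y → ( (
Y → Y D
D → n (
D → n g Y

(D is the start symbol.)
{ [D → Y . Y], [Y → . ( (], [Y → . Y D] }

Start with: [D → Y . Y]
  [D → Y . Y] has the dot before Y: add [Y → . ( (], [Y → . Y D]
No further items can be added.

CLOSURE = { [D → Y . Y], [Y → . ( (], [Y → . Y D] }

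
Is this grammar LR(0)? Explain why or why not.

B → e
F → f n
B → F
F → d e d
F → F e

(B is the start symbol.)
No. Shift-reduce conflict between [B → F .] and [F → F . e]

Augment with B' → B and build the canonical LR(0) collection (I0 = CLOSURE({[B' → . B]}), then GOTO on every symbol after a dot until no new states appear). It has 10 states:
  I0: { [B → . F], [B → . e], [B' → . B], [F → . F e], [F → . d e d], [F → . f n] }  — shift
  I1: { [B' → B .] }  — accept
  I2: { [B → F .], [F → F . e] }  — shift, reduce
  I3: { [F → d . e d] }  — shift
  I4: { [B → e .] }  — reduce
  I5: { [F → f . n] }  — shift
  I6: { [F → f n .] }  — reduce
  I7: { [F → d e . d] }  — shift
  I8: { [F → d e d .] }  — reduce
  I9: { [F → F e .] }  — reduce

Conflict in state I2:
  Shift-reduce conflict between [B → F .] and [F → F . e]
So the grammar is NOT LR(0).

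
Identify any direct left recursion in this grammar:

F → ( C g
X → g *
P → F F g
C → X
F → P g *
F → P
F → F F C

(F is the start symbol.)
Yes, F is left-recursive

Direct left recursion occurs when N → N α for some non-terminal N (the right-hand side begins with the left-hand side itself).

F → ( C g: starts with '('
X → g *: starts with g
P → F F g: starts with F
C → X: starts with X
F → P g *: starts with P
F → P: starts with P
F → F F C: LEFT RECURSIVE (starts with F)

The grammar has direct left recursion on: F.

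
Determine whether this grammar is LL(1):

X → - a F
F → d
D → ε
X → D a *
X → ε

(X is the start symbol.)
Relevant sets:
  FIRST(D) = { ε }
  FOLLOW(X) = { $ }

For X:
  PREDICT(X → '-' a F) = { '-' }
  PREDICT(X → D a '*') = { 'a' }
  PREDICT(X → ε) = { $ }
F, D have a single production, so nothing to check there.

All predict sets are disjoint. The grammar IS LL(1).

Answer: Yes, the grammar is LL(1).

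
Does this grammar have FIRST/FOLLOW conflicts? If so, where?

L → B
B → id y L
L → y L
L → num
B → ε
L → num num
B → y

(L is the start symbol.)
A FIRST/FOLLOW conflict occurs when a non-terminal N has a nullable alternative N → β (β ⇒* ε) and another alternative N → α with FIRST(α) ∩ FOLLOW(N) ≠ ∅: on such a lookahead the parser cannot decide between expanding α and letting N vanish via β.

Nullable non-terminals: B, L.
FIRST sets used below: FIRST(B) = { 'id', 'y', ε }

B: nullable alternative(s) B → ε; FOLLOW(B) = { $ }
  B → id y L: FIRST \ {ε} = { 'id' } — disjoint from FOLLOW(B)
  B → ε: FIRST \ {ε} = { } — this is the only nullable alternative, skip
  B → y: FIRST \ {ε} = { 'y' } — disjoint from FOLLOW(B)

L: nullable alternative(s) L → B; FOLLOW(L) = { $ }
  L → B: FIRST \ {ε} = { 'id', 'y' } — this is the only nullable alternative, skip
  L → y L: FIRST \ {ε} = { 'y' } — disjoint from FOLLOW(L)
  L → num: FIRST \ {ε} = { 'num' } — disjoint from FOLLOW(L)
  L → num num: FIRST \ {ε} = { 'num' } — disjoint from FOLLOW(L)

No FIRST/FOLLOW conflicts found.

Answer: No FIRST/FOLLOW conflicts.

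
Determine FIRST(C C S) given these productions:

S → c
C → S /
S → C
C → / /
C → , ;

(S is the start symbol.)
FIRST sets of the non-terminals involved (from the grammar, by fixed-point iteration):
  FIRST(C) = { ',', '/', 'c' }

To compute FIRST(C C S), process the symbols left to right:
Symbol C is a non-terminal. Add FIRST(C) \ {ε} = { ',', '/', 'c' }
C is not nullable (ε ∉ FIRST(C)), so stop here.
FIRST(C C S) = { ',', '/', 'c' }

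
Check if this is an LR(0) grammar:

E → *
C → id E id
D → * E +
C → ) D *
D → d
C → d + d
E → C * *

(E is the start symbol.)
Augment with E' → E and build the canonical LR(0) collection (I0 = CLOSURE({[E' → . E]}), then GOTO on every symbol after a dot until no new states appear). It has 19 states:
  I0: { [C → . ) D *], [C → . d + d], [C → . id E id], [E → . *], [E → . C * *], [E' → . E] }  — shift
  I1: { [C → ) . D *], [D → . * E +], [D → . d] }  — shift
  I2: { [E → * .] }  — reduce
  I3: { [E → C . * *] }  — shift
  I4: { [E' → E .] }  — accept
  I5: { [C → d . + d] }  — shift
  I6: { [C → . ) D *], [C → . d + d], [C → . id E id], [C → id . E id], [E → . *], [E → . C * *] }  — shift
  I7: { [C → id E . id] }  — shift
  I8: { [C → id E id .] }  — reduce
  I9: { [C → d + . d] }  — shift
  I10: { [C → d + d .] }  — reduce
  I11: { [E → C * . *] }  — shift
  I12: { [E → C * * .] }  — reduce
  I13: { [C → . ) D *], [C → . d + d], [C → . id E id], [D → * . E +], [E → . *], [E → . C * *] }  — shift
  I14: { [C → ) D . *] }  — shift
  I15: { [D → d .] }  — reduce
  I16: { [C → ) D * .] }  — reduce
  I17: { [D → * E . +] }  — shift
  I18: { [D → * E + .] }  — reduce

Every state is either a pure shift/goto state or contains exactly one complete item and nothing to shift — no conflicts. The grammar is LR(0).

Answer: Yes, the grammar is LR(0)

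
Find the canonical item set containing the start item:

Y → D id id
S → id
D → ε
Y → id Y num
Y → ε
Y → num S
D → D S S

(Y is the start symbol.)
First, augment the grammar with Y' → Y
I₀ = CLOSURE({ [Y' → . Y] }):
  [Y' → . Y] has the dot before Y: add [Y → . D id id], [Y → . id Y num], [Y → .], [Y → . num S]
  [Y → . D id id] has the dot before D: add [D → .], [D → . D S S]
No further items can be added.

I₀ = { [D → . D S S], [D → .], [Y → . D id id], [Y → . id Y num], [Y → . num S], [Y → .], [Y' → . Y] }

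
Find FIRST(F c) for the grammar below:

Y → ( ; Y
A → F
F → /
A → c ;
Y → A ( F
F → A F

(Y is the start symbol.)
FIRST sets of the non-terminals involved (from the grammar, by fixed-point iteration):
  FIRST(F) = { '/', 'c' }

To compute FIRST(F c), process the symbols left to right:
Symbol F is a non-terminal. Add FIRST(F) \ {ε} = { '/', 'c' }
F is not nullable (ε ∉ FIRST(F)), so stop here.
FIRST(F c) = { '/', 'c' }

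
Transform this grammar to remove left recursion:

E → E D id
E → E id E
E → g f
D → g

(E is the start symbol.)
E is directly left-recursive. The standard transformation for
  A → A α₁ | ... | A α_m | β₁ | ... | β_n
is
  A  → β₁ A' | ... | β_n A'
  A' → α₁ A' | ... | α_m A' | ε

E → g f becomes E → g f E'
E → E D id becomes E' → D id E'
E → E id E becomes E' → id E E'
Add E' → ε

Productions for other non-terminals are unchanged:
  D → g

Resulting grammar:
E → g f E'
E' → D id E'
E' → id E E'
E' → ε
D → g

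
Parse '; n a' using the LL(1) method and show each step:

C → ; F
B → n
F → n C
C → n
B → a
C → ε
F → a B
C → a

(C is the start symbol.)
LL(1) parsing maintains a stack (initially the start symbol over $) and the input. At each step: if the stack top is a terminal, match it against the current input token; if it is a non-terminal N, replace it with the RHS of M[N, lookahead] (the unique production whose predict set contains the lookahead).

Stack is shown with the top on the left.

Stack  Input    Action
----------------------
C $    ; n a $  output C → ; F
; F $  ; n a $  match ';'
F $    n a $    output F → n C
n C $  n a $    match 'n'
C $    a $      output C → a
a $    a $      match 'a'
$      $        accept

The string is accepted.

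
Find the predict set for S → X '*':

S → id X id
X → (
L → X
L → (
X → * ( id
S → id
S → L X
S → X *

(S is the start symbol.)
PREDICT(S → X '*') = (FIRST(RHS) \ {ε}) ∪ (FOLLOW(S) if ε ∈ FIRST(RHS), i.e. RHS ⇒* ε)
FIRST(X) = { '(', '*' }
FIRST(X '*') = { '(', '*' }
ε ∉ FIRST(X '*'), so FOLLOW(S) is not added.
PREDICT(S → X '*') = { '(', '*' }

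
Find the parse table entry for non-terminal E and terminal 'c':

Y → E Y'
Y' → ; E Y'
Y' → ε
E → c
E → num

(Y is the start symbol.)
To find M[E, 'c'], we find productions for E where 'c' is in the predict set (PREDICT(N → α) = (FIRST(α) \ {ε}) ∪ (FOLLOW(N) if α ⇒* ε)).

E → c: PREDICT = { 'c' }
  'c' is in predict set, so this production goes in M[E, 'c']
E → num: PREDICT = { 'num' }

M[E, 'c'] = E → c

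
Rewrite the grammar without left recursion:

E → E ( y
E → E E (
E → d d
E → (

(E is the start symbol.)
E → d d E'
E → ( E'
E' → ( y E'
E' → E ( E'
E' → ε

E is directly left-recursive. The standard transformation for
  A → A α₁ | ... | A α_m | β₁ | ... | β_n
is
  A  → β₁ A' | ... | β_n A'
  A' → α₁ A' | ... | α_m A' | ε

E → d d becomes E → d d E'
E → ( becomes E → ( E'
E → E ( y becomes E' → ( y E'
E → E E ( becomes E' → E ( E'
Add E' → ε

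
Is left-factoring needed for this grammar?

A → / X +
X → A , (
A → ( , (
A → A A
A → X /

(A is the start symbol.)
Left-factoring is needed when two productions for the same non-terminal
share a common prefix on the right-hand side.

Productions for A:
  A → / X +
  A → ( , (
  A → A A
  A → X /

No common prefixes found.

Answer: No, left-factoring is not needed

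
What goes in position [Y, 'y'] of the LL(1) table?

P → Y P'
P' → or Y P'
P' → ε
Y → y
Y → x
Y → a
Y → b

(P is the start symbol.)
To find M[Y, 'y'], we find productions for Y where 'y' is in the predict set (PREDICT(N → α) = (FIRST(α) \ {ε}) ∪ (FOLLOW(N) if α ⇒* ε)).

Y → y: PREDICT = { 'y' }
  'y' is in predict set, so this production goes in M[Y, 'y']
Y → x: PREDICT = { 'x' }
Y → a: PREDICT = { 'a' }
Y → b: PREDICT = { 'b' }

M[Y, 'y'] = Y → y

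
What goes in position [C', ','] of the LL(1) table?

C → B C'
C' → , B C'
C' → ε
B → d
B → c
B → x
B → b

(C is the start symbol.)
To find M[C', ','], we find productions for C' where ',' is in the predict set (PREDICT(N → α) = (FIRST(α) \ {ε}) ∪ (FOLLOW(N) if α ⇒* ε)).

Relevant sets:
  FOLLOW(C') = { $ }

C' → , B C': PREDICT = { ',' }
  ',' is in predict set, so this production goes in M[C', ',']
C' → ε: PREDICT = { $ }

M[C', ','] = C' → , B C'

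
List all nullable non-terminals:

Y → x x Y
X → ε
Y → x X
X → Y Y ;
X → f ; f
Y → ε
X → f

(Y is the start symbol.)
A non-terminal is nullable if it can derive ε (the empty string): either it has an ε-production, or it has a production whose right-hand side consists entirely of nullable non-terminals.

ε-productions: X → ε, Y → ε
So X, Y are immediately nullable.
Every non-terminal is now nullable.
Nullable = { 'X', 'Y' }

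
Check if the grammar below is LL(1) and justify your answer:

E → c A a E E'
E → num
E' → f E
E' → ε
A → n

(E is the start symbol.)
A grammar is LL(1) if for each non-terminal N with multiple productions, the predict sets of those productions are pairwise disjoint, where PREDICT(N → α) = (FIRST(α) \ {ε}) ∪ (FOLLOW(N) if α ⇒* ε).

Relevant sets:
  FOLLOW(E') = { $, 'f' }

For E:
  PREDICT(E → c A a E E') = { 'c' }
  PREDICT(E → num) = { 'num' }
For E':
  PREDICT(E' → f E) = { 'f' }
  PREDICT(E' → ε) = { $, 'f' }
A has a single production, so nothing to check there.

Conflict found: Predict set conflict for E': { 'f' }
The grammar is NOT LL(1).

Answer: No. Predict set conflict for E': { 'f' }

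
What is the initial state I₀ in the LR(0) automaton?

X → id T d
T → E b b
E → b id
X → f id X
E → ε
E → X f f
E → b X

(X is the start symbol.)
{ [X → . f id X], [X → . id T d], [X' → . X] }

First, augment the grammar with X' → X
I₀ = CLOSURE({ [X' → . X] }):
  [X' → . X] has the dot before X: add [X → . id T d], [X → . f id X]
No further items can be added.

I₀ = { [X → . f id X], [X → . id T d], [X' → . X] }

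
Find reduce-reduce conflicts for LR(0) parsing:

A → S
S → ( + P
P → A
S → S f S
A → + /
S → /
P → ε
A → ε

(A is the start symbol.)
Yes — I9: [A → .] vs [P → .]

Augment with A' → A and build the canonical LR(0) collection (I0 = CLOSURE({[A' → . A]}), then GOTO on every symbol after a dot until no new states appear). It has 12 states:
  I0: { [A → . + /], [A → . S], [A → .], [A' → . A], [S → . ( + P], [S → . /], [S → . S f S] }  — shift, reduce
  I1: { [S → ( . + P] }  — shift
  I2: { [A → + . /] }  — shift
  I3: { [S → / .] }  — reduce
  I4: { [A' → A .] }  — accept
  I5: { [A → S .], [S → S . f S] }  — shift, reduce
  I6: { [S → . ( + P], [S → . /], [S → . S f S], [S → S f . S] }  — shift
  I7: { [S → S . f S], [S → S f S .] }  — shift, reduce
  I8: { [A → + / .] }  — reduce
  I9: { [A → . + /], [A → . S], [A → .], [P → . A], [P → .], [S → ( + . P], [S → . ( + P], [S → . /], [S → . S f S] }  — shift, 2 reduces
  I10: { [P → A .] }  — reduce
  I11: { [S → ( + P .] }  — reduce

I9 contains complete items [A → .], [P → .] — reduce-reduce conflict.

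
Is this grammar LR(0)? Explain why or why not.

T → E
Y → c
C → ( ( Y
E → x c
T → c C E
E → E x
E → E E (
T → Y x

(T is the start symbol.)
No. Shift-reduce conflict between [T → E .] and [E → E . x]

A grammar is LR(0) if no state in the canonical LR(0) collection has:
  - both a shift item (dot before a terminal) and a complete item (shift-reduce conflict), or
  - two or more complete items (reduce-reduce conflict; the accept item [T' → T .] counts as a complete item here).

Augment with T' → T and build the canonical LR(0) collection (I0 = CLOSURE({[T' → . T]}), then GOTO on every symbol after a dot until no new states appear). It has 17 states:
  I0: { [E → . E E (], [E → . E x], [E → . x c], [T → . E], [T → . Y x], [T → . c C E], [T' → . T], [Y → . c] }  — shift
  I1: { [E → . E E (], [E → . E x], [E → . x c], [E → E . E (], [E → E . x], [T → E .] }  — shift, reduce
  I2: { [T' → T .] }  — accept
  I3: { [T → Y . x] }  — shift
  I4: { [C → . ( ( Y], [T → c . C E], [Y → c .] }  — shift, reduce
  I5: { [E → x . c] }  — shift
  I6: { [E → x c .] }  — reduce
  I7: { [C → ( . ( Y] }  — shift
  I8: { [E → . E E (], [E → . E x], [E → . x c], [T → c C . E] }  — shift
  I9: { [E → . E E (], [E → . E x], [E → . x c], [E → E . E (], [E → E . x], [T → c C E .] }  — shift, reduce
  I10: { [E → . E E (], [E → . E x], [E → . x c], [E → E . E (], [E → E . x], [E → E E . (] }  — shift
  I11: { [E → E x .], [E → x . c] }  — shift, reduce
  I12: { [E → E E ( .] }  — reduce
  I13: { [C → ( ( . Y], [Y → . c] }  — shift
  I14: { [C → ( ( Y .] }  — reduce
  I15: { [Y → c .] }  — reduce
  I16: { [T → Y x .] }  — reduce

Conflict in state I1:
  Shift-reduce conflict between [T → E .] and [E → E . x]
So the grammar is NOT LR(0).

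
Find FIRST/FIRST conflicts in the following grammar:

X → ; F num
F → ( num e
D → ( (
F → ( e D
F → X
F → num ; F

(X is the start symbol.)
A FIRST/FIRST conflict occurs when two productions N → α and N → β for the same non-terminal have FIRST(α) ∩ FIRST(β) ≠ ∅ (with ε ∈ FIRST of a nullable right-hand side, so two nullable alternatives also conflict).

FIRST sets of the non-terminals at (or reachable through a nullable prefix from) the front of some alternative:
  FIRST(X) = { ';' }

Productions for F:
  F → ( num e: FIRST = { '(' }
  F → ( e D: FIRST = { '(' }
  F → X: FIRST = { ';' }
  F → num ; F: FIRST = { 'num' }
X, D have only one production, so no FIRST/FIRST conflict is possible there.

Conflict for F: F → ( num e and F → ( e D
  Overlap: { '(' }

Answer: Yes. F → '(' num e / F → '(' e D on { '(' }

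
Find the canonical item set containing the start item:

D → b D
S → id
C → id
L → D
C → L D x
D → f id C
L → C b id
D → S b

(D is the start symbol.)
First, augment the grammar with D' → D
I₀ = CLOSURE({ [D' → . D] }):
  [D' → . D] has the dot before D: add [D → . b D], [D → . f id C], [D → . S b]
  [D → . S b] has the dot before S: add [S → . id]
No further items can be added.

I₀ = { [D → . S b], [D → . b D], [D → . f id C], [D' → . D], [S → . id] }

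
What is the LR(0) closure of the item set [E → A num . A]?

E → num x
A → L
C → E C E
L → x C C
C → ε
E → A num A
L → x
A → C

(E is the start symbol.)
Start with: [E → A num . A]
  [E → A num . A] has the dot before A: add [A → . L], [A → . C]
  [A → . L] has the dot before L: add [L → . x C C], [L → . x]
  [A → . C] has the dot before C: add [C → . E C E], [C → .]
  [C → . E C E] has the dot before E: add [E → . num x], [E → . A num A]
No further items can be added.

CLOSURE = { [A → . C], [A → . L], [C → . E C E], [C → .], [E → . A num A], [E → . num x], [E → A num . A], [L → . x C C], [L → . x] }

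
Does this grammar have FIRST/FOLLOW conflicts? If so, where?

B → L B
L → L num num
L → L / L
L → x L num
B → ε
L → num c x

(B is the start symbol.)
No FIRST/FOLLOW conflicts.

Nullable non-terminals: B.
FIRST sets used below: FIRST(L) = { 'num', 'x' }

B: nullable alternative(s) B → ε; FOLLOW(B) = { $ }
  B → L B: FIRST \ {ε} = { 'num', 'x' } — disjoint from FOLLOW(B)
  B → ε: FIRST \ {ε} = { } — this is the only nullable alternative, skip

L has no nullable alternative, so no FIRST/FOLLOW check is needed there.

No FIRST/FOLLOW conflicts found.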